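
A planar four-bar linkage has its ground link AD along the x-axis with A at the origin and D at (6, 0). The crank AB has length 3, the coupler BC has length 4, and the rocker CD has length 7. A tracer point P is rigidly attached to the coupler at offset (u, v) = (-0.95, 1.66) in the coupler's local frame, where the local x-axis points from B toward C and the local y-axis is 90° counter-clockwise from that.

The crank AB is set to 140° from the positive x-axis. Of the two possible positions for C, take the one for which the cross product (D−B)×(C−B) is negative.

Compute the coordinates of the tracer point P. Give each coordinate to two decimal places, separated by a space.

A=(0,0), D=(6.00,0)
B = A + 3.00·(cos140°, sin140°) = (-2.2981, 1.9284)
|BD| = 8.5192
circle(B,4.00) ∩ circle(D,7.00): a=2.3228, h=3.2564
  candidates: C₊=(0.7015,4.5745) cross=27.742; C₋=(-0.7727,-1.7693) cross=-27.742
  mode - wants cross < 0 → take C=(-0.7727,-1.7693) (cross=-27.742)
ex = (C−B)/|BC| = (0.3814,-0.9244); ey = (0.9244,0.3814)
P = B + -0.95·ex + 1.66·ey = (-1.1259,3.4396)

-1.13 3.44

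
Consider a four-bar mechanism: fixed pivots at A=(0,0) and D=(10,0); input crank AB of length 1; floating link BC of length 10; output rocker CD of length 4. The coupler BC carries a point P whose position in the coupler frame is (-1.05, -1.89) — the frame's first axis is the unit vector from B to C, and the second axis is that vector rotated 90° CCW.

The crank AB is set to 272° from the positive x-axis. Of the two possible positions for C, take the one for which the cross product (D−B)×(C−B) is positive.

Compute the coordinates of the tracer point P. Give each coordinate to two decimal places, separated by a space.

A=(0,0), D=(10.00,0)
B = A + 1.00·(cos272°, sin272°) = (0.0349, -0.9994)
|BD| = 10.0151
circle(B,10.00) ∩ circle(D,4.00): a=9.2012, h=3.9163
  candidates: C₊=(8.7994,3.8156) cross=39.222; C₋=(9.5810,-3.9780) cross=-39.222
  mode + wants cross > 0 → take C=(8.7994,3.8156) (cross=39.222)
ex = (C−B)/|BC| = (0.8764,0.4815); ey = (-0.4815,0.8764)
P = B + -1.05·ex + -1.89·ey = (0.0247,-3.1614)

0.02 -3.16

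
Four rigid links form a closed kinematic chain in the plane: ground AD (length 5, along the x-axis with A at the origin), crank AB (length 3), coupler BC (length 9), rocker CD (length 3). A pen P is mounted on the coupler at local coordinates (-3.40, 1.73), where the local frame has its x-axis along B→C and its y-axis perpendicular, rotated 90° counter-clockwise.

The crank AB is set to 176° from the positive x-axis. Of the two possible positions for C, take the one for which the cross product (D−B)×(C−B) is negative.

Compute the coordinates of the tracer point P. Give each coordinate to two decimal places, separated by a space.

A=(0,0), D=(5.00,0)
B = A + 3.00·(cos176°, sin176°) = (-2.9927, 0.2093)
|BD| = 7.9954
circle(B,9.00) ∩ circle(D,3.00): a=8.5003, h=2.9572
  candidates: C₊=(5.5821,2.9430) cross=23.644; C₋=(5.4273,-2.9694) cross=-23.644
  mode - wants cross < 0 → take C=(5.4273,-2.9694) (cross=-23.644)
ex = (C−B)/|BC| = (0.9356,-0.3532); ey = (0.3532,0.9356)
P = B + -3.40·ex + 1.73·ey = (-5.5626,3.0286)

-5.56 3.03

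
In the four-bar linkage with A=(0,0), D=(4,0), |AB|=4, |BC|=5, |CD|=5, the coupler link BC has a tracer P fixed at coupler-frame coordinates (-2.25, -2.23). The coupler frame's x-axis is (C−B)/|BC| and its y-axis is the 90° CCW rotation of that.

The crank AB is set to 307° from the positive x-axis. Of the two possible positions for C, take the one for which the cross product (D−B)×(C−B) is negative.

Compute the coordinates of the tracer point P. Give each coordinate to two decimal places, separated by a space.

A=(0,0), D=(4.00,0)
B = A + 4.00·(cos307°, sin307°) = (2.4073, -3.1945)
|BD| = 3.5696
circle(B,5.00) ∩ circle(D,5.00): a=1.7848, h=4.6706
  candidates: C₊=(-0.9763,0.4867) cross=16.672; C₋=(7.3835,-3.6813) cross=-16.672
  mode - wants cross < 0 → take C=(7.3835,-3.6813) (cross=-16.672)
ex = (C−B)/|BC| = (0.9953,-0.0973); ey = (0.0973,0.9953)
P = B + -2.25·ex + -2.23·ey = (-0.0491,-5.1949)

-0.05 -5.19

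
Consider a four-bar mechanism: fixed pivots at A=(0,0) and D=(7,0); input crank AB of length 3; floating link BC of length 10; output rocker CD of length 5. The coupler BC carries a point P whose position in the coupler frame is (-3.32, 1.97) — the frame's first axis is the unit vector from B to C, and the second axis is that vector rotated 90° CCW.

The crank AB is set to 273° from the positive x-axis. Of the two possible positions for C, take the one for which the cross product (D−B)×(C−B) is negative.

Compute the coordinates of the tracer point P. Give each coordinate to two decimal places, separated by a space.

-2.97 -0.73

A=(0,0), D=(7.00,0)
B = A + 3.00·(cos273°, sin273°) = (0.1570, -2.9959)
|BD| = 7.4701
circle(B,10.00) ∩ circle(D,5.00): a=8.7551, h=4.8321
  candidates: C₊=(6.2392,4.9418) cross=36.096; C₋=(10.1150,-3.9111) cross=-36.096
  mode - wants cross < 0 → take C=(10.1150,-3.9111) (cross=-36.096)
ex = (C−B)/|BC| = (0.9958,-0.0915); ey = (0.0915,0.9958)
P = B + -3.32·ex + 1.97·ey = (-2.9688,-0.7303)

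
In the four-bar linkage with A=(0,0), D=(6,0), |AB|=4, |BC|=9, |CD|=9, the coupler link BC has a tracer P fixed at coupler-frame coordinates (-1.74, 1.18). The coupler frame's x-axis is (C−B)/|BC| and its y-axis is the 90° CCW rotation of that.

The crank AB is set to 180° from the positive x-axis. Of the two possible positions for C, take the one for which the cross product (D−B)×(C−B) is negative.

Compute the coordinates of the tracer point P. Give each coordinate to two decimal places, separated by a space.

-3.99 2.10

A=(0,0), D=(6.00,0)
B = A + 4.00·(cos180°, sin180°) = (-4.0000, 0.0000)
|BD| = 10.0000
circle(B,9.00) ∩ circle(D,9.00): a=5.0000, h=7.4833
  candidates: C₊=(1.0000,7.4833) cross=74.833; C₋=(1.0000,-7.4833) cross=-74.833
  mode - wants cross < 0 → take C=(1.0000,-7.4833) (cross=-74.833)
ex = (C−B)/|BC| = (0.5556,-0.8315); ey = (0.8315,0.5556)
P = B + -1.74·ex + 1.18·ey = (-3.9855,2.1023)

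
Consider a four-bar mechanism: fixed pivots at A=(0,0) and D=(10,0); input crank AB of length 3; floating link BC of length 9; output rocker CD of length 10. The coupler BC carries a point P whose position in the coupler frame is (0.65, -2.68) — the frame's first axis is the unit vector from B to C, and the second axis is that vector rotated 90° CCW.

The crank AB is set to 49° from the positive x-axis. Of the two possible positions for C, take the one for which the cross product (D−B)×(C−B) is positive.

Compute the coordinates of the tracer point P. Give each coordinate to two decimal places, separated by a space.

4.53 1.24

A=(0,0), D=(10.00,0)
B = A + 3.00·(cos49°, sin49°) = (1.9682, 2.2641)
|BD| = 8.3448
circle(B,9.00) ∩ circle(D,10.00): a=3.0340, h=8.4732
  candidates: C₊=(7.1873,9.5963) cross=70.707; C₋=(2.5894,-6.7144) cross=-70.707
  mode + wants cross > 0 → take C=(7.1873,9.5963) (cross=70.707)
ex = (C−B)/|BC| = (0.5799,0.8147); ey = (-0.8147,0.5799)
P = B + 0.65·ex + -2.68·ey = (4.5285,1.2395)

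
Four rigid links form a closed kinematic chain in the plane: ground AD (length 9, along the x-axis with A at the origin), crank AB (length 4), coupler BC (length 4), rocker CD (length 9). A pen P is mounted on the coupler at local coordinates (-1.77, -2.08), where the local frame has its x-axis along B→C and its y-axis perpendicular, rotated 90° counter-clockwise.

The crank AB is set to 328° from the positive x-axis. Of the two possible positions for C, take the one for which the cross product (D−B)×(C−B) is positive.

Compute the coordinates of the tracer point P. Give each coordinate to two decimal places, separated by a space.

6.00 -1.29

A=(0,0), D=(9.00,0)
B = A + 4.00·(cos328°, sin328°) = (3.3922, -2.1197)
|BD| = 5.9950
circle(B,4.00) ∩ circle(D,9.00): a=-2.4236, h=3.1821
  candidates: C₊=(0.0000,0.0000) cross=19.077; C₋=(2.2502,-5.9532) cross=-19.077
  mode + wants cross > 0 → take C=(0.0000,0.0000) (cross=19.077)
ex = (C−B)/|BC| = (-0.8480,0.5299); ey = (-0.5299,-0.8480)
P = B + -1.77·ex + -2.08·ey = (5.9955,-1.2937)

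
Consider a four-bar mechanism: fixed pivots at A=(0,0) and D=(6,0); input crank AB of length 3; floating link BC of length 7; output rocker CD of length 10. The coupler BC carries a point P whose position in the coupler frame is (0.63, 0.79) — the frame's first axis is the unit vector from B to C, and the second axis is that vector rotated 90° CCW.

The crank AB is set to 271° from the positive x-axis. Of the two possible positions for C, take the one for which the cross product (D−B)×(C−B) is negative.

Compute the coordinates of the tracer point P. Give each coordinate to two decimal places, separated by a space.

A=(0,0), D=(6.00,0)
B = A + 3.00·(cos271°, sin271°) = (0.0524, -2.9995)
|BD| = 6.6612
circle(B,7.00) ∩ circle(D,10.00): a=-0.4975, h=6.9823
  candidates: C₊=(-3.5360,3.0108) cross=46.511; C₋=(2.7523,-9.4579) cross=-46.511
  mode - wants cross < 0 → take C=(2.7523,-9.4579) (cross=-46.511)
ex = (C−B)/|BC| = (0.3857,-0.9226); ey = (0.9226,0.3857)
P = B + 0.63·ex + 0.79·ey = (1.0242,-3.2761)

1.02 -3.28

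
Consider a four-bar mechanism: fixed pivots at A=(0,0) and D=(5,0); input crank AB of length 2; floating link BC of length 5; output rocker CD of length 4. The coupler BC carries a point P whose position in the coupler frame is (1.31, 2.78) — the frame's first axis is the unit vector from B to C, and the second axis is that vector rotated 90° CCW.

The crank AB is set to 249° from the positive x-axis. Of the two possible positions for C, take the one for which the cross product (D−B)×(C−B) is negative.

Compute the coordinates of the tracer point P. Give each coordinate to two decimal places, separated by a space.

A=(0,0), D=(5.00,0)
B = A + 2.00·(cos249°, sin249°) = (-0.7167, -1.8672)
|BD| = 6.0139
circle(B,5.00) ∩ circle(D,4.00): a=3.7552, h=3.3013
  candidates: C₊=(1.8280,2.4368) cross=19.853; C₋=(3.8779,-3.8394) cross=-19.853
  mode - wants cross < 0 → take C=(3.8779,-3.8394) (cross=-19.853)
ex = (C−B)/|BC| = (0.9189,-0.3944); ey = (0.3944,0.9189)
P = B + 1.31·ex + 2.78·ey = (1.5836,0.1707)

1.58 0.17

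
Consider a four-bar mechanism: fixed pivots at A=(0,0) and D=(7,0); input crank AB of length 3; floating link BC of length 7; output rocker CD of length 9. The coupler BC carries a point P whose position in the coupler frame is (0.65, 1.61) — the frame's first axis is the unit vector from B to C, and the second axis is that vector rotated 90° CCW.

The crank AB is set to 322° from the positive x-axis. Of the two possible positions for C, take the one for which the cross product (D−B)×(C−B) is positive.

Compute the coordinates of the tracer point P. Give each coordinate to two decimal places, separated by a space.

0.64 -2.02

A=(0,0), D=(7.00,0)
B = A + 3.00·(cos322°, sin322°) = (2.3640, -1.8470)
|BD| = 4.9903
circle(B,7.00) ∩ circle(D,9.00): a=-0.7110, h=6.9638
  candidates: C₊=(-0.8739,4.3591) cross=34.752; C₋=(4.2809,-8.5794) cross=-34.752
  mode + wants cross > 0 → take C=(-0.8739,4.3591) (cross=34.752)
ex = (C−B)/|BC| = (-0.4626,0.8866); ey = (-0.8866,-0.4626)
P = B + 0.65·ex + 1.61·ey = (0.6360,-2.0154)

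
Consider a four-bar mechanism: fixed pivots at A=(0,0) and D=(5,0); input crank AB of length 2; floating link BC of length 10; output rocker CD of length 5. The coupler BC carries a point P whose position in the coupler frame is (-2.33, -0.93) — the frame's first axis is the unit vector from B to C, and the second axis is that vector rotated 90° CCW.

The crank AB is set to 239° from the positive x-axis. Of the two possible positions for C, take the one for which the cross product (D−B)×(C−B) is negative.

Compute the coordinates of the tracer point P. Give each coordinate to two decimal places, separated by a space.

A=(0,0), D=(5.00,0)
B = A + 2.00·(cos239°, sin239°) = (-1.0301, -1.7143)
|BD| = 6.2690
circle(B,10.00) ∩ circle(D,5.00): a=9.1163, h=4.1101
  candidates: C₊=(6.6148,4.7321) cross=25.766; C₋=(8.8627,-3.1748) cross=-25.766
  mode - wants cross < 0 → take C=(8.8627,-3.1748) (cross=-25.766)
ex = (C−B)/|BC| = (0.9893,-0.1461); ey = (0.1461,0.9893)
P = B + -2.33·ex + -0.93·ey = (-3.4709,-2.2941)

-3.47 -2.29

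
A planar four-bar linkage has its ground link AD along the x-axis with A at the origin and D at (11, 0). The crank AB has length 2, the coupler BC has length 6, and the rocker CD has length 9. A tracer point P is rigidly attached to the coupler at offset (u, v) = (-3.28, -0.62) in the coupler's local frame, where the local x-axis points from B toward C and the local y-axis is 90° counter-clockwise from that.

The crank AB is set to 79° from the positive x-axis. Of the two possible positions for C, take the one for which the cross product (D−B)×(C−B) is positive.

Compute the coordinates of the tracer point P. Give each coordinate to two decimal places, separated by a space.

A=(0,0), D=(11.00,0)
B = A + 2.00·(cos79°, sin79°) = (0.3816, 1.9633)
|BD| = 10.7984
circle(B,6.00) ∩ circle(D,9.00): a=3.3155, h=5.0007
  candidates: C₊=(4.5511,6.2778) cross=54.000; C₋=(2.7327,-3.5569) cross=-54.000
  mode + wants cross > 0 → take C=(4.5511,6.2778) (cross=54.000)
ex = (C−B)/|BC| = (0.6949,0.7191); ey = (-0.7191,0.6949)
P = B + -3.28·ex + -0.62·ey = (-1.4518,-0.8262)

-1.45 -0.83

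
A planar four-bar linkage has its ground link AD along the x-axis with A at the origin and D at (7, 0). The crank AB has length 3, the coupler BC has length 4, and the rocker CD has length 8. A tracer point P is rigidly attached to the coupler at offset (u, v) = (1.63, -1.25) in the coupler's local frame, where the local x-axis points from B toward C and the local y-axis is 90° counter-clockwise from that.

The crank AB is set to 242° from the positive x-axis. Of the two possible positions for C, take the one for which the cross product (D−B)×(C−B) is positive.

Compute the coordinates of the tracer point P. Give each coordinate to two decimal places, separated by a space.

A=(0,0), D=(7.00,0)
B = A + 3.00·(cos242°, sin242°) = (-1.4084, -2.6488)
|BD| = 8.8158
circle(B,4.00) ∩ circle(D,8.00): a=1.6855, h=3.6276
  candidates: C₊=(-0.8908,1.3175) cross=31.980; C₋=(1.2892,-5.6023) cross=-31.980
  mode + wants cross > 0 → take C=(-0.8908,1.3175) (cross=31.980)
ex = (C−B)/|BC| = (0.1294,0.9916); ey = (-0.9916,0.1294)
P = B + 1.63·ex + -1.25·ey = (0.0420,-1.1943)

0.04 -1.19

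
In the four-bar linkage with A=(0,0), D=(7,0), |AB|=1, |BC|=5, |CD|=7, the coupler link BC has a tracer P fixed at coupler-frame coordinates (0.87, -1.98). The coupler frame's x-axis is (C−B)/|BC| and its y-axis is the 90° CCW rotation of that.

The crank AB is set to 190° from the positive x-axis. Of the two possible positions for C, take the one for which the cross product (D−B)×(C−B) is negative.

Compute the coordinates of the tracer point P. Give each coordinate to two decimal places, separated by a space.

A=(0,0), D=(7.00,0)
B = A + 1.00·(cos190°, sin190°) = (-0.9848, -0.1736)
|BD| = 7.9867
circle(B,5.00) ∩ circle(D,7.00): a=2.4908, h=4.3354
  candidates: C₊=(1.4112,4.2149) cross=34.625; C₋=(1.5997,-4.4539) cross=-34.625
  mode - wants cross < 0 → take C=(1.5997,-4.4539) (cross=-34.625)
ex = (C−B)/|BC| = (0.5169,-0.8560); ey = (0.8560,0.5169)
P = B + 0.87·ex + -1.98·ey = (-2.2301,-1.9419)

-2.23 -1.94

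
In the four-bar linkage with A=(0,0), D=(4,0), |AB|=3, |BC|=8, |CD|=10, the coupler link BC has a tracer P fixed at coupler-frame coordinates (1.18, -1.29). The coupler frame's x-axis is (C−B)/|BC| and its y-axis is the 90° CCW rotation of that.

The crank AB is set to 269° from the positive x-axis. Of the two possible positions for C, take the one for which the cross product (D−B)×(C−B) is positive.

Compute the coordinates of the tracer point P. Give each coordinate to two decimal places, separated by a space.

0.05 -1.25

A=(0,0), D=(4.00,0)
B = A + 3.00·(cos269°, sin269°) = (-0.0524, -2.9995)
|BD| = 5.0417
circle(B,8.00) ∩ circle(D,10.00): a=-1.0494, h=7.9309
  candidates: C₊=(-5.6142,2.7507) cross=39.985; C₋=(3.8226,-9.9984) cross=-39.985
  mode + wants cross > 0 → take C=(-5.6142,2.7507) (cross=39.985)
ex = (C−B)/|BC| = (-0.6952,0.7188); ey = (-0.7188,-0.6952)
P = B + 1.18·ex + -1.29·ey = (0.0545,-1.2545)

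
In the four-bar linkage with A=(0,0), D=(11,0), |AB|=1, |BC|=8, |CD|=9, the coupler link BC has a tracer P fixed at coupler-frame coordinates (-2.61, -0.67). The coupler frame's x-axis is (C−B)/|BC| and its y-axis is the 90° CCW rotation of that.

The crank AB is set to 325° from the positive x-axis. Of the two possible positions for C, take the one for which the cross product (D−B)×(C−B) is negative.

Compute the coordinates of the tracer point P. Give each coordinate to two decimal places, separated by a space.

A=(0,0), D=(11.00,0)
B = A + 1.00·(cos325°, sin325°) = (0.8192, -0.5736)
|BD| = 10.1970
circle(B,8.00) ∩ circle(D,9.00): a=4.2649, h=6.7683
  candidates: C₊=(4.6966,6.4240) cross=69.017; C₋=(5.4580,-7.0913) cross=-69.017
  mode - wants cross < 0 → take C=(5.4580,-7.0913) (cross=-69.017)
ex = (C−B)/|BC| = (0.5799,-0.8147); ey = (0.8147,0.5799)
P = B + -2.61·ex + -0.67·ey = (-1.2401,1.1643)

-1.24 1.16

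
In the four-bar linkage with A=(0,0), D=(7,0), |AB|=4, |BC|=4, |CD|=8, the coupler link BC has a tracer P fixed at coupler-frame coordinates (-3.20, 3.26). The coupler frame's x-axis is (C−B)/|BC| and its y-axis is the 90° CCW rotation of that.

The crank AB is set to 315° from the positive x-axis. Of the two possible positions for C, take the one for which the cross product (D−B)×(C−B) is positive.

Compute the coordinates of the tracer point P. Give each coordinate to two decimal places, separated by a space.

A=(0,0), D=(7.00,0)
B = A + 4.00·(cos315°, sin315°) = (2.8284, -2.8284)
|BD| = 5.0400
circle(B,4.00) ∩ circle(D,8.00): a=-2.2418, h=3.3127
  candidates: C₊=(-0.8862,-1.3446) cross=16.696; C₋=(2.8320,-6.8284) cross=-16.696
  mode + wants cross > 0 → take C=(-0.8862,-1.3446) (cross=16.696)
ex = (C−B)/|BC| = (-0.9287,0.3709); ey = (-0.3709,-0.9287)
P = B + -3.20·ex + 3.26·ey = (4.5908,-7.0429)

4.59 -7.04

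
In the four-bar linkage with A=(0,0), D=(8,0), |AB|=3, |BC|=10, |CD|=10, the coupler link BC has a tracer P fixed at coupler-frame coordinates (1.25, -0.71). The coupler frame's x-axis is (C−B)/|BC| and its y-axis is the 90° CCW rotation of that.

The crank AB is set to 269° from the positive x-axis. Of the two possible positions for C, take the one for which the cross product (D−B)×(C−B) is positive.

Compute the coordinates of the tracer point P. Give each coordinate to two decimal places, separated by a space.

A=(0,0), D=(8.00,0)
B = A + 3.00·(cos269°, sin269°) = (-0.0524, -2.9995)
|BD| = 8.5929
circle(B,10.00) ∩ circle(D,10.00): a=4.2964, h=9.0300
  candidates: C₊=(0.8217,6.9622) cross=77.594; C₋=(7.1259,-9.9617) cross=-77.594
  mode + wants cross > 0 → take C=(0.8217,6.9622) (cross=77.594)
ex = (C−B)/|BC| = (0.0874,0.9962); ey = (-0.9962,0.0874)
P = B + 1.25·ex + -0.71·ey = (0.7642,-1.8164)

0.76 -1.82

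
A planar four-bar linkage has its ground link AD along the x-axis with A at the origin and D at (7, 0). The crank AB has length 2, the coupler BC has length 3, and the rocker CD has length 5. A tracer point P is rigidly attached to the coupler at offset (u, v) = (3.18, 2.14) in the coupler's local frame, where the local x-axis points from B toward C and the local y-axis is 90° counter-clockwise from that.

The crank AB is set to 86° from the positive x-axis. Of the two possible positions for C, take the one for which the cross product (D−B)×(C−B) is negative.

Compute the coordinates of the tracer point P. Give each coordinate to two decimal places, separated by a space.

A=(0,0), D=(7.00,0)
B = A + 2.00·(cos86°, sin86°) = (0.1395, 1.9951)
|BD| = 7.1447
circle(B,3.00) ∩ circle(D,5.00): a=2.4526, h=1.7276
  candidates: C₊=(2.9770,2.9691) cross=12.343; C₋=(2.0122,-0.3486) cross=-12.343
  mode - wants cross < 0 → take C=(2.0122,-0.3486) (cross=-12.343)
ex = (C−B)/|BC| = (0.6242,-0.7812); ey = (0.7812,0.6242)
P = B + 3.18·ex + 2.14·ey = (3.7964,0.8466)

3.80 0.85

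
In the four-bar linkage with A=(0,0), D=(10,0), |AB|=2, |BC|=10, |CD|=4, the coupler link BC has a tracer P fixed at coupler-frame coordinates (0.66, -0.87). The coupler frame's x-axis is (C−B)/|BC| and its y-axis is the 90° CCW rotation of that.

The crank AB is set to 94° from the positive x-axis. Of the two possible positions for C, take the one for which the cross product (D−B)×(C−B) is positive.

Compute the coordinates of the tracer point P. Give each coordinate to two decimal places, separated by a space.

A=(0,0), D=(10.00,0)
B = A + 2.00·(cos94°, sin94°) = (-0.1395, 1.9951)
|BD| = 10.3339
circle(B,10.00) ∩ circle(D,4.00): a=9.2312, h=3.8450
  candidates: C₊=(9.6604,3.9856) cross=39.734; C₋=(8.1757,-3.5598) cross=-39.734
  mode + wants cross > 0 → take C=(9.6604,3.9856) (cross=39.734)
ex = (C−B)/|BC| = (0.9800,0.1990); ey = (-0.1990,0.9800)
P = B + 0.66·ex + -0.87·ey = (0.6804,1.2739)

0.68 1.27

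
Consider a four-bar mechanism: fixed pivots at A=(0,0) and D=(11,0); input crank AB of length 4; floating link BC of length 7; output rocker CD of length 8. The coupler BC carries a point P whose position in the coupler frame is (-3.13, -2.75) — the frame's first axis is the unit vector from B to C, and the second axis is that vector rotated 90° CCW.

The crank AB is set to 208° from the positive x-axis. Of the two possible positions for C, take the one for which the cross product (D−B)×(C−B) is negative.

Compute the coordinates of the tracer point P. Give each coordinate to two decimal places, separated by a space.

A=(0,0), D=(11.00,0)
B = A + 4.00·(cos208°, sin208°) = (-3.5318, -1.8779)
|BD| = 14.6526
circle(B,7.00) ∩ circle(D,8.00): a=6.8145, h=1.6010
  candidates: C₊=(3.0213,0.5832) cross=23.459; C₋=(3.4317,-2.5923) cross=-23.459
  mode - wants cross < 0 → take C=(3.4317,-2.5923) (cross=-23.459)
ex = (C−B)/|BC| = (0.9948,-0.1021); ey = (0.1021,0.9948)
P = B + -3.13·ex + -2.75·ey = (-6.9261,-4.2941)

-6.93 -4.29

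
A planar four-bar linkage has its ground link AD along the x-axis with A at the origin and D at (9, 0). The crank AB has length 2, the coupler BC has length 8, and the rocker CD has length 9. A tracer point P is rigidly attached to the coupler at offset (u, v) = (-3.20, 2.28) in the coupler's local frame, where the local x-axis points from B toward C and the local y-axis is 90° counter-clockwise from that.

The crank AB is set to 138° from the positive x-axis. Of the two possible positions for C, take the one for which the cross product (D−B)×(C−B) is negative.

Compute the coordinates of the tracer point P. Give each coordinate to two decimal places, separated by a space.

-0.89 5.22

A=(0,0), D=(9.00,0)
B = A + 2.00·(cos138°, sin138°) = (-1.4863, 1.3383)
|BD| = 10.5713
circle(B,8.00) ∩ circle(D,9.00): a=4.4816, h=6.6269
  candidates: C₊=(3.7982,7.3445) cross=70.055; C₋=(2.1203,-5.8026) cross=-70.055
  mode - wants cross < 0 → take C=(2.1203,-5.8026) (cross=-70.055)
ex = (C−B)/|BC| = (0.4508,-0.8926); ey = (0.8926,0.4508)
P = B + -3.20·ex + 2.28·ey = (-0.8938,5.2225)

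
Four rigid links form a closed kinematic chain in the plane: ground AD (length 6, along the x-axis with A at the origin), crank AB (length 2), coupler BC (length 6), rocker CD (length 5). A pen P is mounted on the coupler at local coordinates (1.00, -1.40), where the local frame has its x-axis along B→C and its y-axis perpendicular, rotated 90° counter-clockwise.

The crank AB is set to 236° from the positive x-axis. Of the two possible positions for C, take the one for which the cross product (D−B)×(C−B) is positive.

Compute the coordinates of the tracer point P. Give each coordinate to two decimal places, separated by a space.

0.60 -1.62

A=(0,0), D=(6.00,0)
B = A + 2.00·(cos236°, sin236°) = (-1.1184, -1.6581)
|BD| = 7.3089
circle(B,6.00) ∩ circle(D,5.00): a=4.4070, h=4.0717
  candidates: C₊=(2.2500,3.3072) cross=29.760; C₋=(4.0974,-4.6239) cross=-29.760
  mode + wants cross > 0 → take C=(2.2500,3.3072) (cross=29.760)
ex = (C−B)/|BC| = (0.5614,0.8275); ey = (-0.8275,0.5614)
P = B + 1.00·ex + -1.40·ey = (0.6016,-1.6165)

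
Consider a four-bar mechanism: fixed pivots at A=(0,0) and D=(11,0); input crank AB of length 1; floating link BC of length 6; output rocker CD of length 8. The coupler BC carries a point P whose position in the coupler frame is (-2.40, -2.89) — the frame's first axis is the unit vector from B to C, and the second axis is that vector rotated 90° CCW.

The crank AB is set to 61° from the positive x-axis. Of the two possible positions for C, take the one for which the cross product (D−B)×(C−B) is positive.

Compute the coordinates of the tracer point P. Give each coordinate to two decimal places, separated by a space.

A=(0,0), D=(11.00,0)
B = A + 1.00·(cos61°, sin61°) = (0.4848, 0.8746)
|BD| = 10.5515
circle(B,6.00) ∩ circle(D,8.00): a=3.9489, h=4.5173
  candidates: C₊=(4.7946,5.0490) cross=47.664; C₋=(4.0457,-3.9545) cross=-47.664
  mode + wants cross > 0 → take C=(4.7946,5.0490) (cross=47.664)
ex = (C−B)/|BC| = (0.7183,0.6957); ey = (-0.6957,0.7183)
P = B + -2.40·ex + -2.89·ey = (0.7716,-2.8710)

0.77 -2.87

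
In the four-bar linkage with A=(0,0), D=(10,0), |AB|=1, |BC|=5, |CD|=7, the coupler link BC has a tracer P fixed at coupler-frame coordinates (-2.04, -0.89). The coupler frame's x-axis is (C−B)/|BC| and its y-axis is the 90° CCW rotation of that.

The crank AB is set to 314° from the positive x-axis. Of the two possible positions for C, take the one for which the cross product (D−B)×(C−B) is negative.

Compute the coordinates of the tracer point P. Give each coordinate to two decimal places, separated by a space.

A=(0,0), D=(10.00,0)
B = A + 1.00·(cos314°, sin314°) = (0.6947, -0.7193)
|BD| = 9.3331
circle(B,5.00) ∩ circle(D,7.00): a=3.3808, h=3.6838
  candidates: C₊=(3.7815,3.2140) cross=34.381; C₋=(4.3493,-4.1316) cross=-34.381
  mode - wants cross < 0 → take C=(4.3493,-4.1316) (cross=-34.381)
ex = (C−B)/|BC| = (0.7309,-0.6824); ey = (0.6824,0.7309)
P = B + -2.04·ex + -0.89·ey = (-1.4038,0.0223)

-1.40 0.02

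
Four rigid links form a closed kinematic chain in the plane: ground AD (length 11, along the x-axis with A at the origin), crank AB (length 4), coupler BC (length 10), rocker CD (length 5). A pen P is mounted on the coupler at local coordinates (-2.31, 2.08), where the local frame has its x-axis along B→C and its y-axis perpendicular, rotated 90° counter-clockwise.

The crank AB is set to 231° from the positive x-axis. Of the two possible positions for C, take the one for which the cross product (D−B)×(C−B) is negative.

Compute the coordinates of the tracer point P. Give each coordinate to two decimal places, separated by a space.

A=(0,0), D=(11.00,0)
B = A + 4.00·(cos231°, sin231°) = (-2.5173, -3.1086)
|BD| = 13.8701
circle(B,10.00) ∩ circle(D,5.00): a=9.6387, h=2.6637
  candidates: C₊=(6.2792,1.6476) cross=36.946; C₋=(7.4732,-3.5443) cross=-36.946
  mode - wants cross < 0 → take C=(7.4732,-3.5443) (cross=-36.946)
ex = (C−B)/|BC| = (0.9991,-0.0436); ey = (0.0436,0.9991)
P = B + -2.31·ex + 2.08·ey = (-4.7345,-0.9299)

-4.73 -0.93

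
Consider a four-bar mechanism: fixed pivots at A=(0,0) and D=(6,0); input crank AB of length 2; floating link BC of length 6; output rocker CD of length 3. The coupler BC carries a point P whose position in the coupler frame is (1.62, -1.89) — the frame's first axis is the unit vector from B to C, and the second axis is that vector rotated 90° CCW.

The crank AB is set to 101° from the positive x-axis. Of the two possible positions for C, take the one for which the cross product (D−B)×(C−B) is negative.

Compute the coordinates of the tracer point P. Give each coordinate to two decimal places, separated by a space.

-0.52 -0.52

A=(0,0), D=(6.00,0)
B = A + 2.00·(cos101°, sin101°) = (-0.3816, 1.9633)
|BD| = 6.6768
circle(B,6.00) ∩ circle(D,3.00): a=5.3603, h=2.6957
  candidates: C₊=(5.5344,2.9636) cross=17.999; C₋=(3.9491,-2.1895) cross=-17.999
  mode - wants cross < 0 → take C=(3.9491,-2.1895) (cross=-17.999)
ex = (C−B)/|BC| = (0.7218,-0.6921); ey = (0.6921,0.7218)
P = B + 1.62·ex + -1.89·ey = (-0.5204,-0.5221)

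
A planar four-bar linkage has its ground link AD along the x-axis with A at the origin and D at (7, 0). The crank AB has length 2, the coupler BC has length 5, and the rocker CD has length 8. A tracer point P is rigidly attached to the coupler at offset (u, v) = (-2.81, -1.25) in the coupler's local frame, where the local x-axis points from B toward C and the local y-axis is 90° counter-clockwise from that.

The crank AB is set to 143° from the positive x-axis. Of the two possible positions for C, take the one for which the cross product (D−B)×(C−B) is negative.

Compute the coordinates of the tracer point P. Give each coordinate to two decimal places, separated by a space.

A=(0,0), D=(7.00,0)
B = A + 2.00·(cos143°, sin143°) = (-1.5973, 1.2036)
|BD| = 8.6811
circle(B,5.00) ∩ circle(D,8.00): a=2.0943, h=4.5403
  candidates: C₊=(1.1063,5.4097) cross=39.414; C₋=(-0.1527,-3.5831) cross=-39.414
  mode - wants cross < 0 → take C=(-0.1527,-3.5831) (cross=-39.414)
ex = (C−B)/|BC| = (0.2889,-0.9574); ey = (0.9574,0.2889)
P = B + -2.81·ex + -1.25·ey = (-3.6058,3.5327)

-3.61 3.53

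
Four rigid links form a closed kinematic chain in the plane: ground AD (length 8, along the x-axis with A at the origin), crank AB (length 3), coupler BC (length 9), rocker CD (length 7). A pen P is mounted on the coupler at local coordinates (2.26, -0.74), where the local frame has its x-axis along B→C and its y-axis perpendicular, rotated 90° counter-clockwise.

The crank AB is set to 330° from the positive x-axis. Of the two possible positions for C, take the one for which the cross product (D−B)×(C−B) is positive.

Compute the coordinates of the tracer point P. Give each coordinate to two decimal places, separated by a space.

A=(0,0), D=(8.00,0)
B = A + 3.00·(cos330°, sin330°) = (2.5981, -1.5000)
|BD| = 5.6063
circle(B,9.00) ∩ circle(D,7.00): a=5.6571, h=6.9998
  candidates: C₊=(6.1761,6.7582) cross=39.243; C₋=(9.9218,-6.7310) cross=-39.243
  mode + wants cross > 0 → take C=(6.1761,6.7582) (cross=39.243)
ex = (C−B)/|BC| = (0.3976,0.9176); ey = (-0.9176,0.3976)
P = B + 2.26·ex + -0.74·ey = (4.1756,0.2795)

4.18 0.28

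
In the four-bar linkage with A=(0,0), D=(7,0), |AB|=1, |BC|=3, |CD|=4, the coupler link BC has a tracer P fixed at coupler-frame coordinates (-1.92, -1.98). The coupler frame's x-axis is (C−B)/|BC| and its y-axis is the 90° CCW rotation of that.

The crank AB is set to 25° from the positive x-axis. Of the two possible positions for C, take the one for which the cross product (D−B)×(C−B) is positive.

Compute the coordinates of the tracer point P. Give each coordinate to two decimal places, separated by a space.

A=(0,0), D=(7.00,0)
B = A + 1.00·(cos25°, sin25°) = (0.9063, 0.4226)
|BD| = 6.1083
circle(B,3.00) ∩ circle(D,4.00): a=2.4812, h=1.6863
  candidates: C₊=(3.4982,1.9333) cross=10.301; C₋=(3.2649,-1.4314) cross=-10.301
  mode + wants cross > 0 → take C=(3.4982,1.9333) (cross=10.301)
ex = (C−B)/|BC| = (0.8640,0.5035); ey = (-0.5035,0.8640)
P = B + -1.92·ex + -1.98·ey = (0.2445,-2.2548)

0.24 -2.25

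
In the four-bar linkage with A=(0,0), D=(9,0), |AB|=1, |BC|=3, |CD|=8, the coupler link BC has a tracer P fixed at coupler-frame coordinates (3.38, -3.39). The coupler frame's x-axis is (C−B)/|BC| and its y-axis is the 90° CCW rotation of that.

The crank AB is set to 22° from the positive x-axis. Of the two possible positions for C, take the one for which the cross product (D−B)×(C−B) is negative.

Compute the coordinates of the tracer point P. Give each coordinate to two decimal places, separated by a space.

-1.85 -3.52

A=(0,0), D=(9.00,0)
B = A + 1.00·(cos22°, sin22°) = (0.9272, 0.3746)
|BD| = 8.0815
circle(B,3.00) ∩ circle(D,8.00): a=0.6379, h=2.9314
  candidates: C₊=(1.7003,3.2733) cross=23.690; C₋=(1.4285,-2.5832) cross=-23.690
  mode - wants cross < 0 → take C=(1.4285,-2.5832) (cross=-23.690)
ex = (C−B)/|BC| = (0.1671,-0.9859); ey = (0.9859,0.1671)
P = B + 3.38·ex + -3.39·ey = (-1.8503,-3.5244)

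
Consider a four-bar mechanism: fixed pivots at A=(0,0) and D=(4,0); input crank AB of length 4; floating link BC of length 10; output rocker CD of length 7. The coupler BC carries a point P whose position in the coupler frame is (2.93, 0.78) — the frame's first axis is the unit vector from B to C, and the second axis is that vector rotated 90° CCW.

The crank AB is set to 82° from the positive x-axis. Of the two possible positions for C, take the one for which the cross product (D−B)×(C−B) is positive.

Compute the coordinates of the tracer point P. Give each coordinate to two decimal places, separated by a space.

A=(0,0), D=(4.00,0)
B = A + 4.00·(cos82°, sin82°) = (0.5567, 3.9611)
|BD| = 5.2485
circle(B,10.00) ∩ circle(D,7.00): a=7.4828, h=6.6338
  candidates: C₊=(10.4725,2.6659) cross=34.818; C₋=(0.4592,-6.0385) cross=-34.818
  mode + wants cross > 0 → take C=(10.4725,2.6659) (cross=34.818)
ex = (C−B)/|BC| = (0.9916,-0.1295); ey = (0.1295,0.9916)
P = B + 2.93·ex + 0.78·ey = (3.5630,4.3550)

3.56 4.36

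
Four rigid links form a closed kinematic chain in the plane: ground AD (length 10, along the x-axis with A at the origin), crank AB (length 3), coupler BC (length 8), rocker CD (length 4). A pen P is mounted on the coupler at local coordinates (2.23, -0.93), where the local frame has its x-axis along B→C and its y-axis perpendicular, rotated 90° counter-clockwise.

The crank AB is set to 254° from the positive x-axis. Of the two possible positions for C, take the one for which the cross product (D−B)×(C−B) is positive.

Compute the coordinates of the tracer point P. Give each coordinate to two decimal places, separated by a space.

A=(0,0), D=(10.00,0)
B = A + 3.00·(cos254°, sin254°) = (-0.8269, -2.8838)
|BD| = 11.2044
circle(B,8.00) ∩ circle(D,4.00): a=7.7442, h=2.0068
  candidates: C₊=(6.1399,1.0486) cross=22.485; C₋=(7.1729,-2.8298) cross=-22.485
  mode + wants cross > 0 → take C=(6.1399,1.0486) (cross=22.485)
ex = (C−B)/|BC| = (0.8709,0.4915); ey = (-0.4915,0.8709)
P = B + 2.23·ex + -0.93·ey = (1.5722,-2.5975)

1.57 -2.60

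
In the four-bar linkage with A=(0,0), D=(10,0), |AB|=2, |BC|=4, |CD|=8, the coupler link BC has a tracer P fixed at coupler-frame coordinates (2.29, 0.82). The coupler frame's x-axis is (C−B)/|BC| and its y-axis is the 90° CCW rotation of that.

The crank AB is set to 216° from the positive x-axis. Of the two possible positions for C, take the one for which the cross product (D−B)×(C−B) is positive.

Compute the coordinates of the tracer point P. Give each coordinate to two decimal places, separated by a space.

0.12 0.53

A=(0,0), D=(10.00,0)
B = A + 2.00·(cos216°, sin216°) = (-1.6180, -1.1756)
|BD| = 11.6774
circle(B,4.00) ∩ circle(D,8.00): a=3.7834, h=1.2984
  candidates: C₊=(2.0155,0.4971) cross=15.161; C₋=(2.2769,-2.0865) cross=-15.161
  mode + wants cross > 0 → take C=(2.0155,0.4971) (cross=15.161)
ex = (C−B)/|BC| = (0.9084,0.4182); ey = (-0.4182,0.9084)
P = B + 2.29·ex + 0.82·ey = (0.1192,0.5269)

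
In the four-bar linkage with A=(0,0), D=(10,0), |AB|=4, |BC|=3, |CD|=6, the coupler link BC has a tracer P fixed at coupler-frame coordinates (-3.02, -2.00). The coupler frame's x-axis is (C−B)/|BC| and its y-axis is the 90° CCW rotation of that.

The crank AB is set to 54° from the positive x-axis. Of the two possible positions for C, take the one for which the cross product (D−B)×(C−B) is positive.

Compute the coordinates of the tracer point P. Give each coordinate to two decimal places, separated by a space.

-0.29 0.76

A=(0,0), D=(10.00,0)
B = A + 4.00·(cos54°, sin54°) = (2.3511, 3.2361)
|BD| = 8.3053
circle(B,3.00) ∩ circle(D,6.00): a=2.5271, h=1.6166
  candidates: C₊=(5.3085,3.7403) cross=13.427; C₋=(4.0486,0.7625) cross=-13.427
  mode + wants cross > 0 → take C=(5.3085,3.7403) (cross=13.427)
ex = (C−B)/|BC| = (0.9858,0.1681); ey = (-0.1681,0.9858)
P = B + -3.02·ex + -2.00·ey = (-0.2898,0.7570)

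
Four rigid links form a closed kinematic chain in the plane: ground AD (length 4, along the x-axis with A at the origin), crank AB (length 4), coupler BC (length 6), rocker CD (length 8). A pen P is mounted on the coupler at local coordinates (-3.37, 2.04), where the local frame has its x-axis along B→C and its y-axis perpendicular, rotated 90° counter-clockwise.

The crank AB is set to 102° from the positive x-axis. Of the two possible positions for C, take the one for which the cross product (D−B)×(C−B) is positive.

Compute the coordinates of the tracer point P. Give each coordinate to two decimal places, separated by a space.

A=(0,0), D=(4.00,0)
B = A + 4.00·(cos102°, sin102°) = (-0.8316, 3.9126)
|BD| = 6.2172
circle(B,6.00) ∩ circle(D,8.00): a=0.8568, h=5.9385
  candidates: C₊=(3.5714,7.9885) cross=36.921; C₋=(-3.9031,-1.2417) cross=-36.921
  mode + wants cross > 0 → take C=(3.5714,7.9885) (cross=36.921)
ex = (C−B)/|BC| = (0.7338,0.6793); ey = (-0.6793,0.7338)
P = B + -3.37·ex + 2.04·ey = (-4.6905,3.1203)

-4.69 3.12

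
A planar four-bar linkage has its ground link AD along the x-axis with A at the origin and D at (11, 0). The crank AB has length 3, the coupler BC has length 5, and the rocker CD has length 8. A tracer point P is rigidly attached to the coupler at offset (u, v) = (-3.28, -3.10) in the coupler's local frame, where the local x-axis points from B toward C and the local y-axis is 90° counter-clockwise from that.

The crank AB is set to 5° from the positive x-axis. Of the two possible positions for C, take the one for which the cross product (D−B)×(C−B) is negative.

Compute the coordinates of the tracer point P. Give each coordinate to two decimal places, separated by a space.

A=(0,0), D=(11.00,0)
B = A + 3.00·(cos5°, sin5°) = (2.9886, 0.2615)
|BD| = 8.0157
circle(B,5.00) ∩ circle(D,8.00): a=1.5751, h=4.7454
  candidates: C₊=(4.7176,4.9530) cross=38.038; C₋=(4.4081,-4.5328) cross=-38.038
  mode - wants cross < 0 → take C=(4.4081,-4.5328) (cross=-38.038)
ex = (C−B)/|BC| = (0.2839,-0.9589); ey = (0.9589,0.2839)
P = B + -3.28·ex + -3.10·ey = (-0.9150,2.5264)

-0.92 2.53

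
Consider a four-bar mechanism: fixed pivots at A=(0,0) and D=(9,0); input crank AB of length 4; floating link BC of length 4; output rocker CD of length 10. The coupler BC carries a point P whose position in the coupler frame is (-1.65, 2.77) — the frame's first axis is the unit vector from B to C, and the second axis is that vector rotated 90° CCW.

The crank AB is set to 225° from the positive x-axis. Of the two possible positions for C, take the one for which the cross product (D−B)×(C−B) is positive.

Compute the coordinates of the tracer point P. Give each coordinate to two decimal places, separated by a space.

-6.05 -3.01

A=(0,0), D=(9.00,0)
B = A + 4.00·(cos225°, sin225°) = (-2.8284, -2.8284)
|BD| = 12.1619
circle(B,4.00) ∩ circle(D,10.00): a=2.6275, h=3.0160
  candidates: C₊=(-0.9743,0.7159) cross=36.680; C₋=(0.4285,-5.1506) cross=-36.680
  mode + wants cross > 0 → take C=(-0.9743,0.7159) (cross=36.680)
ex = (C−B)/|BC| = (0.4635,0.8861); ey = (-0.8861,0.4635)
P = B + -1.65·ex + 2.77·ey = (-6.0477,-3.0065)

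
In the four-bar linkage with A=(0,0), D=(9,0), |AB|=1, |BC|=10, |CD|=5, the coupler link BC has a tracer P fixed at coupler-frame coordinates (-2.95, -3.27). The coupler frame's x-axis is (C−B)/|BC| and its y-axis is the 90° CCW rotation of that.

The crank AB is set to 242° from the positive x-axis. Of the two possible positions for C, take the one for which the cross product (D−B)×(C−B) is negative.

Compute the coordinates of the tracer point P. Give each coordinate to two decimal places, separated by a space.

A=(0,0), D=(9.00,0)
B = A + 1.00·(cos242°, sin242°) = (-0.4695, -0.8829)
|BD| = 9.5105
circle(B,10.00) ∩ circle(D,5.00): a=8.6983, h=4.9336
  candidates: C₊=(7.7332,4.8369) cross=46.921; C₋=(8.6493,-4.9877) cross=-46.921
  mode - wants cross < 0 → take C=(8.6493,-4.9877) (cross=-46.921)
ex = (C−B)/|BC| = (0.9119,-0.4105); ey = (0.4105,0.9119)
P = B + -2.95·ex + -3.27·ey = (-4.5017,-2.6539)

-4.50 -2.65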